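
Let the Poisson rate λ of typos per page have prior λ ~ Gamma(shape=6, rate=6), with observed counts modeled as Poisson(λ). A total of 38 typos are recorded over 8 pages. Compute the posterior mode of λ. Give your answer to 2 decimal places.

Σxᵢ = 38, n = 8.
Posterior ∝ λ^5e^(−6λ) · λ^38e^(−8λ) = λ^43e^(−14λ), i.e. Gamma(shape=44, rate=14).
The mode of a Gamma(a, b) with a ≥ 1 (shape–rate) is (a−1)/b = 43/14 ≈ 3.07.

λ̂_MAP = 3.07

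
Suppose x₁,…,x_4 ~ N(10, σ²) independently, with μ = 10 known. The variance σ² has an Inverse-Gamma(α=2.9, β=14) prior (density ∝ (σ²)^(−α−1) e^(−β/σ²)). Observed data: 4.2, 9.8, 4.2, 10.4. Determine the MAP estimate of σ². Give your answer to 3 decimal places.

Sum of squared deviations about the known mean: SS = (4.2−10)² + (9.8−10)² + (4.2−10)² + (10.4−10)² = 67.48.
The Normal likelihood contributes (σ²)^(−n/2) exp(−SS/(2σ²)), so the posterior is Inverse-Gamma(α + n/2, β + SS/2) = Inverse-Gamma(4.9, 47.74).
The mode of Inverse-Gamma(a, b) is b/(a+1) = 47.74/5.9 ≈ 8.092.

σ̂²_MAP = 8.092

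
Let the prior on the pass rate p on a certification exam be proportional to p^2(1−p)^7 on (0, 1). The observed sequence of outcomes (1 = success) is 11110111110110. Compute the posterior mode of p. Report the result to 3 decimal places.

The prior density ∝ p^2(1−p)^7 is the kernel of Beta(3, 8).
Data: 11 successes in 14 trials (from the sequence). The binomial likelihood contributes p^11(1−p)^3, so the posterior is Beta(3+11, 8+3) = Beta(14, 11).
For Beta(a, b) with a, b > 1 the mode is (a−1)/(a+b−2) = 13/23 ≈ 0.565.

p̂_MAP = 0.565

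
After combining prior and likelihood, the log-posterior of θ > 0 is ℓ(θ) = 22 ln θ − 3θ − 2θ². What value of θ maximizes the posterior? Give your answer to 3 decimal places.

θ̂_MAP = 2.000

ℓ'(θ) = 22/θ − 3 − 4θ. Setting this to zero and multiplying by θ: 4θ² + 3θ − 22 = 0.
θ = (−3 + √(3² + 4·4·22)) / (2·4) = (−3 + √361) / 8 = (−3 + 19)/8 = 2.
ℓ''(θ) = −22/θ² − 4 < 0, confirming a maximum.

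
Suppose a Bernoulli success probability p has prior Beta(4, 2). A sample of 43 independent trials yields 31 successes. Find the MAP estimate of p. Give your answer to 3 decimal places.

Prior: Beta(4, 2).
Data: 31 successes in 43 trials. The binomial likelihood contributes p^31(1−p)^12, so the posterior is Beta(4+31, 2+12) = Beta(35, 14).
For Beta(a, b) with a, b > 1 the mode is (a−1)/(a+b−2) = 34/47 ≈ 0.723.

p̂_MAP = 0.723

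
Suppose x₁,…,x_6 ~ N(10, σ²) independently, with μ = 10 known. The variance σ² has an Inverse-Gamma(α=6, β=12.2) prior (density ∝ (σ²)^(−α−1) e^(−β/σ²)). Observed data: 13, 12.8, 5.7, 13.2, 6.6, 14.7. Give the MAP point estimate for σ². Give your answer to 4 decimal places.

Sum of squared deviations about the known mean: SS = (13−10)² + (12.8−10)² + (5.7−10)² + (13.2−10)² + (6.6−10)² + (14.7−10)² = 79.22.
The Normal likelihood contributes (σ²)^(−n/2) exp(−SS/(2σ²)), so the posterior is Inverse-Gamma(α + n/2, β + SS/2) = Inverse-Gamma(9, 51.81).
The mode of Inverse-Gamma(a, b) is b/(a+1) = 51.81/10 ≈ 5.1810.

σ̂²_MAP = 5.1810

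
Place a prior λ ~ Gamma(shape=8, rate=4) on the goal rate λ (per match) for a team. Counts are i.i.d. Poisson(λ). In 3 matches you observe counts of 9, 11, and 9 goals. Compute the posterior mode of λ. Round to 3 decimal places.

λ̂_MAP = 5.143

Σxᵢ = 9+11+9 = 29, with n = 3.
Posterior ∝ λ^7e^(−4λ) · λ^29e^(−3λ) = λ^36e^(−7λ), i.e. Gamma(shape=37, rate=7).
The mode of a Gamma(a, b) with a ≥ 1 (shape–rate) is (a−1)/b = 36/7 ≈ 5.143.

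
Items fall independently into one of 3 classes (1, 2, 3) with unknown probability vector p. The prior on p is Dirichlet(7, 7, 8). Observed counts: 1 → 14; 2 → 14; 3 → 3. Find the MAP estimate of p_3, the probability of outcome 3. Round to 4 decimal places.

The posterior is Dirichlet(αᵢ + nᵢ) = Dirichlet(21, 21, 11).
For a Dirichlet(a₁,…,a_K) with all aᵢ > 1, the mode has j-th component (aⱼ − 1)/(Σaᵢ − K).
Here Σaᵢ = 53 and K = 3, so p_3 = (11 − 1)/(53 − 3) = 10/50 ≈ 0.2000.

MAP estimate: 0.2000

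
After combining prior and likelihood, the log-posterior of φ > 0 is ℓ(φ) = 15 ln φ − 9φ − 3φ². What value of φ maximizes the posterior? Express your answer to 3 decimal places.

ℓ'(φ) = 15/φ − 9 − 6φ. Setting this to zero and multiplying by φ: 6φ² + 9φ − 15 = 0.
φ = (−9 + √(9² + 4·6·15)) / (2·6) = (−9 + √441) / 12 = (−9 + 21)/12 = 1.
ℓ''(φ) = −15/φ² − 6 < 0, confirming a maximum.

φ̂_MAP = 1.000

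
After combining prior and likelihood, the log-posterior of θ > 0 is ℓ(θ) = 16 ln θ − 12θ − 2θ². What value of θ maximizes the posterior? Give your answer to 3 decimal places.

θ̂_MAP = 1.000

ℓ'(θ) = 16/θ − 12 − 4θ. Setting this to zero and multiplying by θ: 4θ² + 12θ − 16 = 0.
θ = (−12 + √(12² + 4·4·16)) / (2·4) = (−12 + √400) / 8 = (−12 + 20)/8 = 1.
ℓ''(θ) = −16/θ² − 4 < 0, confirming a maximum.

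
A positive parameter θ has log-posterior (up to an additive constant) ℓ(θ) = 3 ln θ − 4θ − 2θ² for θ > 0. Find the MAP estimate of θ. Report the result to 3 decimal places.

θ̂_MAP = 0.500

ℓ'(θ) = 3/θ − 4 − 4θ. Setting this to zero and multiplying by θ: 4θ² + 4θ − 3 = 0.
θ = (−4 + √(4² + 4·4·3)) / (2·4) = (−4 + √64) / 8 = (−4 + 8)/8 = 1/2.
ℓ''(θ) = −3/θ² − 4 < 0, confirming a maximum.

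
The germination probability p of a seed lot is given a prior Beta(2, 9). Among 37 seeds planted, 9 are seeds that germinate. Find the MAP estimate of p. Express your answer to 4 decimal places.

p̂_MAP = 0.2174

Prior: Beta(2, 9).
Data: 9 successes in 37 trials. The binomial likelihood contributes p^9(1−p)^28, so the posterior is Beta(2+9, 9+28) = Beta(11, 37).
For Beta(a, b) with a, b > 1 the mode is (a−1)/(a+b−2) = 10/46 ≈ 0.2174.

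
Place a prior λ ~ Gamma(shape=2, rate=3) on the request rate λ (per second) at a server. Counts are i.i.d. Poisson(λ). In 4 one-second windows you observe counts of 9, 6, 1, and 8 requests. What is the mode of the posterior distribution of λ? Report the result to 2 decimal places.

Σxᵢ = 9+6+1+8 = 24, with n = 4.
Posterior ∝ λe^(−3λ) · λ^24e^(−4λ) = λ^25e^(−7λ), i.e. Gamma(shape=26, rate=7).
The mode of a Gamma(a, b) with a ≥ 1 (shape–rate) is (a−1)/b = 25/7 ≈ 3.57.

λ̂_MAP = 3.57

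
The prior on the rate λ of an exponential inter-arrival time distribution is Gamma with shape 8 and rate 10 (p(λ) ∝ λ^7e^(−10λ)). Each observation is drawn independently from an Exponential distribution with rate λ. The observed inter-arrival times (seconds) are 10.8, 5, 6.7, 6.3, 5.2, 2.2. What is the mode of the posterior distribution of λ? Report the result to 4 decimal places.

The Exponential(rate=λ) likelihood is ∝ λ^n e^(−λΣtᵢ). Here n = 6 and Σtᵢ = 10.8 + 5 + 6.7 + 6.3 + 5.2 + 2.2 = 36.2.
Posterior ∝ λ^7e^(−10λ) · λ^6e^(−36.2λ) = λ^13e^(−46.2λ), i.e. Gamma(14, 46.2).
Mode = (a−1)/b = 13/46.2 ≈ 0.2814.

λ̂_MAP = 0.2814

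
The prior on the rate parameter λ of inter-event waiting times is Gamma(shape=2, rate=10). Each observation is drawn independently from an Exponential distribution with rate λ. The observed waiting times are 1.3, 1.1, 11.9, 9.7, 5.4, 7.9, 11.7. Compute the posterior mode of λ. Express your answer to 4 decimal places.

The Exponential(rate=λ) likelihood is ∝ λ^n e^(−λΣtᵢ). Here n = 7 and Σtᵢ = 1.3 + 1.1 + 11.9 + 9.7 + 5.4 + 7.9 + 11.7 = 49.
Posterior ∝ λe^(−10λ) · λ^7e^(−49λ) = λ^8e^(−59λ), i.e. Gamma(9, 59).
Mode = (a−1)/b = 8/59 ≈ 0.1356.

λ̂_MAP = 0.1356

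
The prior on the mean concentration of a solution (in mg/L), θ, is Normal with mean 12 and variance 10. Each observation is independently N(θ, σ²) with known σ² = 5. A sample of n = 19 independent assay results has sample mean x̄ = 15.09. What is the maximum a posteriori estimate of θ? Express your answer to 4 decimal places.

n = 19, x̄ = 15.09.
For a Normal prior and Normal likelihood with known variance, the posterior is Normal; its mode equals its mean, the precision-weighted average.
Prior precision 1/σ₀² = 1/10 = 0.1; data precision n/σ² = 19/5 = 3.8.
θ̂ = (0.1·12 + 3.8·15.09) / (0.1 + 3.8) = 58.542/3.9 = 9757/650 ≈ 15.0108.

θ̂_MAP = 15.0108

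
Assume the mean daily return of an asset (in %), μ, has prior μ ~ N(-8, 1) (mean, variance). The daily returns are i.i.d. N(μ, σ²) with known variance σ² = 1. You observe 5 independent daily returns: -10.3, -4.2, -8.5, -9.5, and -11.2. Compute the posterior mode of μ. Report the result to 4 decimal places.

μ̂_MAP = -8.6167

n = 5; x̄ = ((-10.3) + (-4.2) + (-8.5) + (-9.5) + (-11.2))/5 = -43.7/5 = -8.74.
For a Normal prior and Normal likelihood with known variance, the posterior is Normal; its mode equals its mean, the precision-weighted average.
Prior precision 1/σ₀² = 1/1 = 1; data precision n/σ² = 5/1 = 5.
μ̂ = (1·(-8) + 5·(-8.74)) / (1 + 5) = (-51.7)/6 = -517/60 ≈ -8.6167.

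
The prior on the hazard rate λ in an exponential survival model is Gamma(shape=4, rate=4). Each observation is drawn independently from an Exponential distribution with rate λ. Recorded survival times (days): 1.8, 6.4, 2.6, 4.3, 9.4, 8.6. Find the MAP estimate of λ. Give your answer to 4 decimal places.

The Exponential(rate=λ) likelihood is ∝ λ^n e^(−λΣtᵢ). Here n = 6 and Σtᵢ = 1.8 + 6.4 + 2.6 + 4.3 + 9.4 + 8.6 = 33.1.
Posterior ∝ λ^3e^(−4λ) · λ^6e^(−33.1λ) = λ^9e^(−37.1λ), i.e. Gamma(10, 37.1).
Mode = (a−1)/b = 9/37.1 ≈ 0.2426.

λ̂_MAP = 0.2426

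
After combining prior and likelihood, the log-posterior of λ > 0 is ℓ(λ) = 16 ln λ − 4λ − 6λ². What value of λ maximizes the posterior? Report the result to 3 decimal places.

λ̂_MAP = 1.000

ℓ'(λ) = 16/λ − 4 − 12λ. Setting this to zero and multiplying by λ: 12λ² + 4λ − 16 = 0.
λ = (−4 + √(4² + 4·12·16)) / (2·12) = (−4 + √784) / 24 = (−4 + 28)/24 = 1.
ℓ''(λ) = −16/λ² − 12 < 0, confirming a maximum.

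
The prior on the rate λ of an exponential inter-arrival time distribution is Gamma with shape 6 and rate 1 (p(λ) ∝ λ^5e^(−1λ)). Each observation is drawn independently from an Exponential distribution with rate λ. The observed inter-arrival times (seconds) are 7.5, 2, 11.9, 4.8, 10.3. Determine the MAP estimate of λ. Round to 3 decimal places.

The Exponential(rate=λ) likelihood is ∝ λ^n e^(−λΣtᵢ). Here n = 5 and Σtᵢ = 7.5 + 2 + 11.9 + 4.8 + 10.3 = 36.5.
Posterior ∝ λ^5e^(−1λ) · λ^5e^(−36.5λ) = λ^10e^(−37.5λ), i.e. Gamma(11, 37.5).
Mode = (a−1)/b = 10/37.5 ≈ 0.267.

λ̂_MAP = 0.267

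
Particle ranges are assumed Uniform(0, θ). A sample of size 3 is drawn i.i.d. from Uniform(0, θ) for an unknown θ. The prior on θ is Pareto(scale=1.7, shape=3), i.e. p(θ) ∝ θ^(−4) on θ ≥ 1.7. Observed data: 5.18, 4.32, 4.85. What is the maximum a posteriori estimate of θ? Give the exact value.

θ̂_MAP = 5.18

The Uniform(0, θ) likelihood is θ^(−n) for θ ≥ max(xᵢ), zero otherwise. Here max(xᵢ) = 5.18.
Posterior ∝ θ^(−4) · θ^(−3) = θ^(−7) on θ ≥ max(1.7, 5.18) = 5.18.
This density is strictly decreasing in θ, so the posterior mode lies at the lower boundary of the support.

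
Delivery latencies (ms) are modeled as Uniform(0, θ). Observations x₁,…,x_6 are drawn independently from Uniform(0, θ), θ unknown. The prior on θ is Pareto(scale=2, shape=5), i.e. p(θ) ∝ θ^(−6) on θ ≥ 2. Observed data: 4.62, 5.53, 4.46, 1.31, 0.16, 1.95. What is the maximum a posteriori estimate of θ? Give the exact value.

θ̂_MAP = 5.53

The Uniform(0, θ) likelihood is θ^(−n) for θ ≥ max(xᵢ), zero otherwise. Here max(xᵢ) = 5.53.
Posterior ∝ θ^(−6) · θ^(−6) = θ^(−12) on θ ≥ max(2, 5.53) = 5.53.
This density is strictly decreasing in θ, so the posterior mode lies at the lower boundary of the support.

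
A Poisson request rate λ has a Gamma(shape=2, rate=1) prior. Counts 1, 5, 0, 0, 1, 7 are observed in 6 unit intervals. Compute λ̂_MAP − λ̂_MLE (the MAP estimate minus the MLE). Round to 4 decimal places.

Σxᵢ = 14. Posterior is Gamma(16, 7); MAP = (16−1)/7 = 15/7 ≈ 2.14286.
MLE = x̄ = 14/6 ≈ 2.33333.
Difference = 15/7 − 14/6 = -4/21 ≈ -0.1905.

MAP − MLE = -0.1905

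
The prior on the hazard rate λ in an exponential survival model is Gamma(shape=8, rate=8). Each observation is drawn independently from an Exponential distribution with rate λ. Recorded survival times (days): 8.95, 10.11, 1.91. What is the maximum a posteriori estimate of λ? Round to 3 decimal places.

λ̂_MAP = 0.345

The Exponential(rate=λ) likelihood is ∝ λ^n e^(−λΣtᵢ). Here n = 3 and Σtᵢ = 8.95 + 10.11 + 1.91 = 20.97.
Posterior ∝ λ^7e^(−8λ) · λ^3e^(−20.97λ) = λ^10e^(−28.97λ), i.e. Gamma(11, 28.97).
Mode = (a−1)/b = 10/28.97 ≈ 0.345.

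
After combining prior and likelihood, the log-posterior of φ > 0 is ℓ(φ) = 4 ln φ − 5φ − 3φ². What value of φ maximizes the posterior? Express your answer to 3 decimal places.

ℓ'(φ) = 4/φ − 5 − 6φ. Setting this to zero and multiplying by φ: 6φ² + 5φ − 4 = 0.
φ = (−5 + √(5² + 4·6·4)) / (2·6) = (−5 + √121) / 12 = (−5 + 11)/12 = 1/2.
ℓ''(φ) = −4/φ² − 6 < 0, confirming a maximum.

φ̂_MAP = 0.500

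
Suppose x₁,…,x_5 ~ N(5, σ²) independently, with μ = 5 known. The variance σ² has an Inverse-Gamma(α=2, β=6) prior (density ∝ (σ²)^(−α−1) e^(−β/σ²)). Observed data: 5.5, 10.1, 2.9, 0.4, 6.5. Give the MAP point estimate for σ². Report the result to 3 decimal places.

Sum of squared deviations about the known mean: SS = (5.5−5)² + (10.1−5)² + (2.9−5)² + (0.4−5)² + (6.5−5)² = 54.08.
The Normal likelihood contributes (σ²)^(−n/2) exp(−SS/(2σ²)), so the posterior is Inverse-Gamma(α + n/2, β + SS/2) = Inverse-Gamma(4.5, 33.04).
The mode of Inverse-Gamma(a, b) is b/(a+1) = 33.04/5.5 ≈ 6.007.

σ̂²_MAP = 6.007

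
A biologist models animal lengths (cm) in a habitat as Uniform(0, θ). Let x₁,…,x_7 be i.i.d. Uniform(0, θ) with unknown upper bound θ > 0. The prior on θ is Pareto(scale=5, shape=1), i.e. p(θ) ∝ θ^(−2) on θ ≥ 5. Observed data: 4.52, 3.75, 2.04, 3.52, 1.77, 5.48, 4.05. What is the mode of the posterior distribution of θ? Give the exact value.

θ̂_MAP = 5.48

The Uniform(0, θ) likelihood is θ^(−n) for θ ≥ max(xᵢ), zero otherwise. Here max(xᵢ) = 5.48.
Posterior ∝ θ^(−2) · θ^(−7) = θ^(−9) on θ ≥ max(5, 5.48) = 5.48.
This density is strictly decreasing in θ, so the posterior mode lies at the lower boundary of the support.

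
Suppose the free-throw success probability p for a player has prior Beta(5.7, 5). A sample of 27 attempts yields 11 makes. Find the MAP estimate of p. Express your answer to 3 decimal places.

Prior: Beta(5.7, 5).
Data: 11 successes in 27 trials. The binomial likelihood contributes p^11(1−p)^16, so the posterior is Beta(5.7+11, 5+16) = Beta(16.7, 21).
For Beta(a, b) with a, b > 1 the mode is (a−1)/(a+b−2) = 15.7/35.7 ≈ 0.440.

p̂_MAP = 0.440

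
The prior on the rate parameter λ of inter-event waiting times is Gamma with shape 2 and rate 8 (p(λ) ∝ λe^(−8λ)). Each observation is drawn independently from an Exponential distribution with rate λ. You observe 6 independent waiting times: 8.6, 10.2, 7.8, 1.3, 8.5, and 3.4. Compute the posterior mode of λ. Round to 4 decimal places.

The Exponential(rate=λ) likelihood is ∝ λ^n e^(−λΣtᵢ). Here n = 6 and Σtᵢ = 8.6 + 10.2 + 7.8 + 1.3 + 8.5 + 3.4 = 39.8.
Posterior ∝ λe^(−8λ) · λ^6e^(−39.8λ) = λ^7e^(−47.8λ), i.e. Gamma(8, 47.8).
Mode = (a−1)/b = 7/47.8 ≈ 0.1464.

λ̂_MAP = 0.1464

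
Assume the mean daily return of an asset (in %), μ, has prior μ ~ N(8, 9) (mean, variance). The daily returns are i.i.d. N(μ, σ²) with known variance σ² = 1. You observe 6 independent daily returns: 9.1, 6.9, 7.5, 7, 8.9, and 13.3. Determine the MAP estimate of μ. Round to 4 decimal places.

μ̂_MAP = 8.7691

n = 6; x̄ = (9.1 + 6.9 + 7.5 + 7 + 8.9 + 13.3)/6 = 52.7/6 = 527/60 ≈ 8.7833.
For a Normal prior and Normal likelihood with known variance, the posterior is Normal; its mode equals its mean, the precision-weighted average.
Prior precision 1/σ₀² = 1/9; data precision n/σ² = 6/1 = 6.
μ̂ = ((1/9)·8 + 6·(527/60)) / (1/9 + 6) = (4823/90)/(55/9) = 4823/550 ≈ 8.7691.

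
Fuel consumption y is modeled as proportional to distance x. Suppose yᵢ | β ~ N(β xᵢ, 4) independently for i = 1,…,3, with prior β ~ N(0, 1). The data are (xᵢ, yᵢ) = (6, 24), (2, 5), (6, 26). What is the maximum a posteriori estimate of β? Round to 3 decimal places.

β̂_MAP = 3.875

log p(β | y) = −Σ(yᵢ − βxᵢ)²/(2·4) − β²/(2·1) + const.
Setting the derivative to zero: Σxᵢ(yᵢ − βxᵢ)/4 − β/1 = 0, so β = Σxᵢyᵢ / (Σxᵢ² + σ²/τ²).
Σxᵢyᵢ = 6·24 + 2·5 + 6·26 = 310; Σxᵢ² = 76; σ²/τ² = 4.
β̂_MAP = 310 / (76 + 4) = 310/80 ≈ 3.875.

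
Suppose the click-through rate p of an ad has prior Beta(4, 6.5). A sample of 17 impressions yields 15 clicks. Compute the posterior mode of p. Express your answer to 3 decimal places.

Prior: Beta(4, 6.5).
Data: 15 successes in 17 trials. The binomial likelihood contributes p^15(1−p)^2, so the posterior is Beta(4+15, 6.5+2) = Beta(19, 8.5).
For Beta(a, b) with a, b > 1 the mode is (a−1)/(a+b−2) = 18/25.5 ≈ 0.706.

p̂_MAP = 0.706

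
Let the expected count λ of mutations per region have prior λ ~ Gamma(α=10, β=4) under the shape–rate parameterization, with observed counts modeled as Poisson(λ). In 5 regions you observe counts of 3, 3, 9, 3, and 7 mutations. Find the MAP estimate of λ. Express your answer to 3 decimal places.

Σxᵢ = 3+3+9+3+7 = 25, with n = 5.
Posterior ∝ λ^9e^(−4λ) · λ^25e^(−5λ) = λ^34e^(−9λ), i.e. Gamma(shape=35, rate=9).
The mode of a Gamma(a, b) with a ≥ 1 (shape–rate) is (a−1)/b = 34/9 ≈ 3.778.

λ̂_MAP = 3.778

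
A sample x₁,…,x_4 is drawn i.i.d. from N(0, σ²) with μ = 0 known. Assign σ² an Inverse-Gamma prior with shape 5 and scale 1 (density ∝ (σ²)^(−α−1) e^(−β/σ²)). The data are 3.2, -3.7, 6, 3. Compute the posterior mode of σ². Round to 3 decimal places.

σ̂²_MAP = 4.433

Sum of squared deviations about the known mean: SS = (3.2−0)² + (-3.7−0)² + (6−0)² + (3−0)² = 68.93.
The Normal likelihood contributes (σ²)^(−n/2) exp(−SS/(2σ²)), so the posterior is Inverse-Gamma(α + n/2, β + SS/2) = Inverse-Gamma(7, 35.465).
The mode of Inverse-Gamma(a, b) is b/(a+1) = 35.465/8 ≈ 4.433.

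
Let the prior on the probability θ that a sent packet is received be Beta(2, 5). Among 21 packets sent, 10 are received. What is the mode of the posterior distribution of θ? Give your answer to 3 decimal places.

Prior: Beta(2, 5).
Data: 10 successes in 21 trials. The binomial likelihood contributes θ^10(1−θ)^11, so the posterior is Beta(2+10, 5+11) = Beta(12, 16).
For Beta(a, b) with a, b > 1 the mode is (a−1)/(a+b−2) = 11/26 ≈ 0.423.

θ̂_MAP = 0.423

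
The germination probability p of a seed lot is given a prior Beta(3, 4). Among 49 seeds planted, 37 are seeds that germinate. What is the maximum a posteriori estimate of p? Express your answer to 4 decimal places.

Prior: Beta(3, 4).
Data: 37 successes in 49 trials. The binomial likelihood contributes p^37(1−p)^12, so the posterior is Beta(3+37, 4+12) = Beta(40, 16).
For Beta(a, b) with a, b > 1 the mode is (a−1)/(a+b−2) = 39/54 ≈ 0.7222.

p̂_MAP = 0.7222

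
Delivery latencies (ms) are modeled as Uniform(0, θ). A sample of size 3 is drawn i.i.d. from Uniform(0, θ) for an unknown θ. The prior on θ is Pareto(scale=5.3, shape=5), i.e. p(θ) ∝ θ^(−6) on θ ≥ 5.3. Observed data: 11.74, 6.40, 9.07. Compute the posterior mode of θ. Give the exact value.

The Uniform(0, θ) likelihood is θ^(−n) for θ ≥ max(xᵢ), zero otherwise. Here max(xᵢ) = 11.74.
Posterior ∝ θ^(−6) · θ^(−3) = θ^(−9) on θ ≥ max(5.3, 11.74) = 11.74.
This density is strictly decreasing in θ, so the posterior mode lies at the lower boundary of the support.

θ̂_MAP = 11.74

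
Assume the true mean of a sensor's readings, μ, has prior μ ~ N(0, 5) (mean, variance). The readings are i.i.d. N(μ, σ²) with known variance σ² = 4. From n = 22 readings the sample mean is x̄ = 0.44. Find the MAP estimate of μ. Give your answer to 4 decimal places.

μ̂_MAP = 0.4246

n = 22, x̄ = 0.44.
For a Normal prior and Normal likelihood with known variance, the posterior is Normal; its mode equals its mean, the precision-weighted average.
Prior precision 1/σ₀² = 1/5 = 0.2; data precision n/σ² = 22/4 = 5.5.
μ̂ = (0.2·0 + 5.5·0.44) / (0.2 + 5.5) = 2.42/5.7 = 121/285 ≈ 0.4246.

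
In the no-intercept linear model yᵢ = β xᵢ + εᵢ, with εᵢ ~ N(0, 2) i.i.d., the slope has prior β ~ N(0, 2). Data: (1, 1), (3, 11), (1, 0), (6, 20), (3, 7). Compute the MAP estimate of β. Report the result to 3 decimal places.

β̂_MAP = 3.070

log p(β | y) = −Σ(yᵢ − βxᵢ)²/(2·2) − β²/(2·2) + const.
Setting the derivative to zero: Σxᵢ(yᵢ − βxᵢ)/2 − β/2 = 0, so β = Σxᵢyᵢ / (Σxᵢ² + σ²/τ²).
Σxᵢyᵢ = 1·1 + 3·11 + 1·0 + 6·20 + 3·7 = 175; Σxᵢ² = 56; σ²/τ² = 1.
β̂_MAP = 175 / (56 + 1) = 175/57 ≈ 3.070.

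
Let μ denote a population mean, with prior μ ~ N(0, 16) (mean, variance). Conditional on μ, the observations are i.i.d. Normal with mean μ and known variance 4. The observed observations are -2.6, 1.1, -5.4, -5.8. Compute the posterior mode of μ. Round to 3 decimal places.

n = 4; x̄ = ((-2.6) + 1.1 + (-5.4) + (-5.8))/4 = -12.7/4 = -3.175.
For a Normal prior and Normal likelihood with known variance, the posterior is Normal; its mode equals its mean, the precision-weighted average.
Prior precision 1/σ₀² = 1/16 = 0.0625; data precision n/σ² = 4/4 = 1.
μ̂ = (0.0625·0 + 1·(-3.175)) / (0.0625 + 1) = (-3.175)/1.0625 = -254/85 ≈ -2.988.

μ̂_MAP = -2.988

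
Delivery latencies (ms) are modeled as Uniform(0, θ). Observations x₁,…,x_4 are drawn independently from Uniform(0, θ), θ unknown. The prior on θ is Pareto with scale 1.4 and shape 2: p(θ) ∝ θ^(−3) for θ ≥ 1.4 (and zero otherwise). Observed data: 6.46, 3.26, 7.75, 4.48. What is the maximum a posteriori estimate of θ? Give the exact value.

θ̂_MAP = 7.75

The Uniform(0, θ) likelihood is θ^(−n) for θ ≥ max(xᵢ), zero otherwise. Here max(xᵢ) = 7.75.
Posterior ∝ θ^(−3) · θ^(−4) = θ^(−7) on θ ≥ max(1.4, 7.75) = 7.75.
This density is strictly decreasing in θ, so the posterior mode lies at the lower boundary of the support.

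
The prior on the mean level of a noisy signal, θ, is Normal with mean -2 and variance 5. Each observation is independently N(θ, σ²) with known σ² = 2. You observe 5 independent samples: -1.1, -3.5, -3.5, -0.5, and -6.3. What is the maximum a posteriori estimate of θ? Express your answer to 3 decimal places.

θ̂_MAP = -2.907

n = 5; x̄ = ((-1.1) + (-3.5) + (-3.5) + (-0.5) + (-6.3))/5 = -14.9/5 = -2.98.
For a Normal prior and Normal likelihood with known variance, the posterior is Normal; its mode equals its mean, the precision-weighted average.
Prior precision 1/σ₀² = 1/5 = 0.2; data precision n/σ² = 5/2 = 2.5.
θ̂ = (0.2·(-2) + 2.5·(-2.98)) / (0.2 + 2.5) = (-7.85)/2.7 = -157/54 ≈ -2.907.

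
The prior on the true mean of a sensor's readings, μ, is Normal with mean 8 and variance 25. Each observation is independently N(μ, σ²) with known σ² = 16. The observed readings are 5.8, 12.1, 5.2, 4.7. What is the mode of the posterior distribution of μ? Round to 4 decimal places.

n = 4; x̄ = (5.8 + 12.1 + 5.2 + 4.7)/4 = 27.8/4 = 6.95.
For a Normal prior and Normal likelihood with known variance, the posterior is Normal; its mode equals its mean, the precision-weighted average.
Prior precision 1/σ₀² = 1/25 = 0.04; data precision n/σ² = 4/16 = 0.25.
μ̂ = (0.04·8 + 0.25·6.95) / (0.04 + 0.25) = 2.0575/0.29 = 823/116 ≈ 7.0948.

μ̂_MAP = 7.0948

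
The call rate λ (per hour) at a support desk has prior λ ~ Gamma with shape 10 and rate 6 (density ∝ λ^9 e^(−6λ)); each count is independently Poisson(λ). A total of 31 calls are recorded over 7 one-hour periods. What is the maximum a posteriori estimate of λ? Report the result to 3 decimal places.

λ̂_MAP = 3.077

Σxᵢ = 31, n = 7.
Posterior ∝ λ^9e^(−6λ) · λ^31e^(−7λ) = λ^40e^(−13λ), i.e. Gamma(shape=41, rate=13).
The mode of a Gamma(a, b) with a ≥ 1 (shape–rate) is (a−1)/b = 40/13 ≈ 3.077.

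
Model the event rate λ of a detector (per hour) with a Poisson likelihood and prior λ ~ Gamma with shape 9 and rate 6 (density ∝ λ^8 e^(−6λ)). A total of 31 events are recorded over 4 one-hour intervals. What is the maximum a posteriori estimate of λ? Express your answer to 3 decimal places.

λ̂_MAP = 3.900

Σxᵢ = 31, n = 4.
Posterior ∝ λ^8e^(−6λ) · λ^31e^(−4λ) = λ^39e^(−10λ), i.e. Gamma(shape=40, rate=10).
The mode of a Gamma(a, b) with a ≥ 1 (shape–rate) is (a−1)/b = 39/10 ≈ 3.900.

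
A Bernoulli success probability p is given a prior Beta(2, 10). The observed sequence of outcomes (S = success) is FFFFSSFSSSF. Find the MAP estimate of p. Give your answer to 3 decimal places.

Prior: Beta(2, 10).
Data: 5 successes in 11 trials (from the sequence). The binomial likelihood contributes p^5(1−p)^6, so the posterior is Beta(2+5, 10+6) = Beta(7, 16).
For Beta(a, b) with a, b > 1 the mode is (a−1)/(a+b−2) = 6/21 ≈ 0.286.

p̂_MAP = 0.286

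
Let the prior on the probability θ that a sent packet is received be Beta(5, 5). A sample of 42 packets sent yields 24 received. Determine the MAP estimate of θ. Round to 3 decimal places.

θ̂_MAP = 0.560

Prior: Beta(5, 5).
Data: 24 successes in 42 trials. The binomial likelihood contributes θ^24(1−θ)^18, so the posterior is Beta(5+24, 5+18) = Beta(29, 23).
For Beta(a, b) with a, b > 1 the mode is (a−1)/(a+b−2) = 28/50 ≈ 0.560.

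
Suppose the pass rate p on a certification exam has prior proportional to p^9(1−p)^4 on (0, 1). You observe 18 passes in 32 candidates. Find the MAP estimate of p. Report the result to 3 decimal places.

The prior density ∝ p^9(1−p)^4 is the kernel of Beta(10, 5).
Data: 18 successes in 32 trials. The binomial likelihood contributes p^18(1−p)^14, so the posterior is Beta(10+18, 5+14) = Beta(28, 19).
For Beta(a, b) with a, b > 1 the mode is (a−1)/(a+b−2) = 27/45 ≈ 0.600.

p̂_MAP = 0.600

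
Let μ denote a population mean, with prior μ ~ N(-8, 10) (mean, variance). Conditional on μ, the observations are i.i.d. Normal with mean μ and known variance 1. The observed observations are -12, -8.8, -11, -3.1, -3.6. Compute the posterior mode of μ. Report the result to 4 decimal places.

n = 5; x̄ = ((-12) + (-8.8) + (-11) + (-3.1) + (-3.6))/5 = -38.5/5 = -7.7.
For a Normal prior and Normal likelihood with known variance, the posterior is Normal; its mode equals its mean, the precision-weighted average.
Prior precision 1/σ₀² = 1/10 = 0.1; data precision n/σ² = 5/1 = 5.
μ̂ = (0.1·(-8) + 5·(-7.7)) / (0.1 + 5) = (-39.3)/5.1 = -131/17 ≈ -7.7059.

μ̂_MAP = -7.7059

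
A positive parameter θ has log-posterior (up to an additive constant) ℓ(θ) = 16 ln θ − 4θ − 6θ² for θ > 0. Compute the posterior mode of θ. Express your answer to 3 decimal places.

ℓ'(θ) = 16/θ − 4 − 12θ. Setting this to zero and multiplying by θ: 12θ² + 4θ − 16 = 0.
θ = (−4 + √(4² + 4·12·16)) / (2·12) = (−4 + √784) / 24 = (−4 + 28)/24 = 1.
ℓ''(θ) = −16/θ² − 12 < 0, confirming a maximum.

θ̂_MAP = 1.000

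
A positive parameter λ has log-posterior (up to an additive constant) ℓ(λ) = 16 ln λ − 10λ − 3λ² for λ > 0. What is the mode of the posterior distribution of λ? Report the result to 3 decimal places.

ℓ'(λ) = 16/λ − 10 − 6λ. Setting this to zero and multiplying by λ: 6λ² + 10λ − 16 = 0.
λ = (−10 + √(10² + 4·6·16)) / (2·6) = (−10 + √484) / 12 = (−10 + 22)/12 = 1.
ℓ''(λ) = −16/λ² − 6 < 0, confirming a maximum.

λ̂_MAP = 1.000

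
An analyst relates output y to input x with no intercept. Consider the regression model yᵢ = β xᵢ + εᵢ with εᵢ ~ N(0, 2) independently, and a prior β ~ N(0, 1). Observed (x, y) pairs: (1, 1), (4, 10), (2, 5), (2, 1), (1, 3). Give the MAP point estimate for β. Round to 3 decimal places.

log p(β | y) = −Σ(yᵢ − βxᵢ)²/(2·2) − β²/(2·1) + const.
Setting the derivative to zero: Σxᵢ(yᵢ − βxᵢ)/2 − β/1 = 0, so β = Σxᵢyᵢ / (Σxᵢ² + σ²/τ²).
Σxᵢyᵢ = 1·1 + 4·10 + 2·5 + 2·1 + 1·3 = 56; Σxᵢ² = 26; σ²/τ² = 2.
β̂_MAP = 56 / (26 + 2) = 56/28 ≈ 2.000.

β̂_MAP = 2.000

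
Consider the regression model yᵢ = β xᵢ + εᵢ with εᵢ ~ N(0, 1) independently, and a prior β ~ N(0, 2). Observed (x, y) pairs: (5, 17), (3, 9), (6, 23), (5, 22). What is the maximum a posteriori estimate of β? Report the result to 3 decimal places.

β̂_MAP = 3.770

log p(β | y) = −Σ(yᵢ − βxᵢ)²/(2·1) − β²/(2·2) + const.
Setting the derivative to zero: Σxᵢ(yᵢ − βxᵢ)/1 − β/2 = 0, so β = Σxᵢyᵢ / (Σxᵢ² + σ²/τ²).
Σxᵢyᵢ = 5·17 + 3·9 + 6·23 + 5·22 = 360; Σxᵢ² = 95; σ²/τ² = 0.5.
β̂_MAP = 360 / (95 + 0.5) = 360/95.5 ≈ 3.770.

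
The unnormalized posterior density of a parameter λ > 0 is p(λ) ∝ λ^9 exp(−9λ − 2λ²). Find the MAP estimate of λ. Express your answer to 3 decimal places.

ℓ'(λ) = 9/λ − 9 − 4λ. Setting this to zero and multiplying by λ: 4λ² + 9λ − 9 = 0.
λ = (−9 + √(9² + 4·4·9)) / (2·4) = (−9 + √225) / 8 = (−9 + 15)/8 = 3/4.
ℓ''(λ) = −9/λ² − 4 < 0, confirming a maximum.

λ̂_MAP = 0.750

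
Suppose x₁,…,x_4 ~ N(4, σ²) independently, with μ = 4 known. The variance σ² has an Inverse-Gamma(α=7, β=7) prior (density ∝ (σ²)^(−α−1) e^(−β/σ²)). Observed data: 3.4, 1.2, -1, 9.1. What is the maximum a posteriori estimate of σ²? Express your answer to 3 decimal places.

σ̂²_MAP = 3.661

Sum of squared deviations about the known mean: SS = (3.4−4)² + (1.2−4)² + (-1−4)² + (9.1−4)² = 59.21.
The Normal likelihood contributes (σ²)^(−n/2) exp(−SS/(2σ²)), so the posterior is Inverse-Gamma(α + n/2, β + SS/2) = Inverse-Gamma(9, 36.605).
The mode of Inverse-Gamma(a, b) is b/(a+1) = 36.605/10 ≈ 3.661.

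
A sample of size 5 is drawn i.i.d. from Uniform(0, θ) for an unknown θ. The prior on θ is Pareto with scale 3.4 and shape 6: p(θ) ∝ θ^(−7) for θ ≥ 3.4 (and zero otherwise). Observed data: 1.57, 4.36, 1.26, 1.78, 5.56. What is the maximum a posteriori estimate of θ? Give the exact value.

θ̂_MAP = 5.56

The Uniform(0, θ) likelihood is θ^(−n) for θ ≥ max(xᵢ), zero otherwise. Here max(xᵢ) = 5.56.
Posterior ∝ θ^(−7) · θ^(−5) = θ^(−12) on θ ≥ max(3.4, 5.56) = 5.56.
This density is strictly decreasing in θ, so the posterior mode lies at the lower boundary of the support.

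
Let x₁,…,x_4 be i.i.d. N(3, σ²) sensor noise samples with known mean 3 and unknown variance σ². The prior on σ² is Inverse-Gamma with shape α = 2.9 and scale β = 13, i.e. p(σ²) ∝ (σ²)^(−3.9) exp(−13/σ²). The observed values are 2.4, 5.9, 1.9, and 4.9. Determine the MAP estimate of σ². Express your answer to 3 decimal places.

σ̂²_MAP = 3.355

Sum of squared deviations about the known mean: SS = (2.4−3)² + (5.9−3)² + (1.9−3)² + (4.9−3)² = 13.59.
The Normal likelihood contributes (σ²)^(−n/2) exp(−SS/(2σ²)), so the posterior is Inverse-Gamma(α + n/2, β + SS/2) = Inverse-Gamma(4.9, 19.795).
The mode of Inverse-Gamma(a, b) is b/(a+1) = 19.795/5.9 ≈ 3.355.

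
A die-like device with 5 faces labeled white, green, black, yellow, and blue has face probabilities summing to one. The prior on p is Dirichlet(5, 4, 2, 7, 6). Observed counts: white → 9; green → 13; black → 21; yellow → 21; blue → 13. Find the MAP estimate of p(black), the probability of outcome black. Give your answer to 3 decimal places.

MAP estimate of p(black) = 0.229

The posterior is Dirichlet(αᵢ + nᵢ) = Dirichlet(14, 17, 23, 28, 19).
For a Dirichlet(a₁,…,a_K) with all aᵢ > 1, the mode has j-th component (aⱼ − 1)/(Σaᵢ − K).
Here Σaᵢ = 101 and K = 5, so p(black) = (23 − 1)/(101 − 5) = 22/96 ≈ 0.229.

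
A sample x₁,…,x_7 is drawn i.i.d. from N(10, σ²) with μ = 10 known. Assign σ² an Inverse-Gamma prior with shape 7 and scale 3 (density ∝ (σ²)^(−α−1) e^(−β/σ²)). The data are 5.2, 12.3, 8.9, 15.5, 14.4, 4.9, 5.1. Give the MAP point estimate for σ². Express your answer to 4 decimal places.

σ̂²_MAP = 5.8770

Sum of squared deviations about the known mean: SS = (5.2−10)² + (12.3−10)² + (8.9−10)² + (15.5−10)² + (14.4−10)² + (4.9−10)² + (5.1−10)² = 129.17.
The Normal likelihood contributes (σ²)^(−n/2) exp(−SS/(2σ²)), so the posterior is Inverse-Gamma(α + n/2, β + SS/2) = Inverse-Gamma(10.5, 67.585).
The mode of Inverse-Gamma(a, b) is b/(a+1) = 67.585/11.5 ≈ 5.8770.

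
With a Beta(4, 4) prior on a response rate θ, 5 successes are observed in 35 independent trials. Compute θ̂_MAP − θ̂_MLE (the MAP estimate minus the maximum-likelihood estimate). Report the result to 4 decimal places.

Posterior is Beta(9, 34); MAP = (9−1)/(43−2) = 8/41 ≈ 0.19512.
MLE ignores the prior: θ̂_MLE = k/n = 5/35 ≈ 0.14286.
Difference = 8/41 − 5/35 = 15/287 ≈ 0.0523.

MAP − MLE = 0.0523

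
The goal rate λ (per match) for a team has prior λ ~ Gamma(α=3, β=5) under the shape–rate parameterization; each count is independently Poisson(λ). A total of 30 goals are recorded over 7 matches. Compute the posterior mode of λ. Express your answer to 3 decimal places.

Σxᵢ = 30, n = 7.
Posterior ∝ λ^2e^(−5λ) · λ^30e^(−7λ) = λ^32e^(−12λ), i.e. Gamma(shape=33, rate=12).
The mode of a Gamma(a, b) with a ≥ 1 (shape–rate) is (a−1)/b = 32/12 ≈ 2.667.

λ̂_MAP = 2.667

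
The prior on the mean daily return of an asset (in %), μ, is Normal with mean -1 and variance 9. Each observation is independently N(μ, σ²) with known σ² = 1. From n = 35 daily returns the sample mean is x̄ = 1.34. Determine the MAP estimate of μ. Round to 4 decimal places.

n = 35, x̄ = 1.34.
For a Normal prior and Normal likelihood with known variance, the posterior is Normal; its mode equals its mean, the precision-weighted average.
Prior precision 1/σ₀² = 1/9; data precision n/σ² = 35/1 = 35.
μ̂ = ((1/9)·(-1) + 35·1.34) / (1/9 + 35) = (4211/90)/(316/9) = 4211/3160 ≈ 1.3326.

μ̂_MAP = 1.3326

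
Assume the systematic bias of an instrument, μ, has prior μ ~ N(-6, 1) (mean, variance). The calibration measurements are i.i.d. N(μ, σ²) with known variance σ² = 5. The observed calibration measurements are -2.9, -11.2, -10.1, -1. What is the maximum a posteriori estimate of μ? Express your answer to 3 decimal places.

n = 4; x̄ = ((-2.9) + (-11.2) + (-10.1) + (-1))/4 = -25.2/4 = -6.3.
For a Normal prior and Normal likelihood with known variance, the posterior is Normal; its mode equals its mean, the precision-weighted average.
Prior precision 1/σ₀² = 1/1 = 1; data precision n/σ² = 4/5 = 0.8.
μ̂ = (1·(-6) + 0.8·(-6.3)) / (1 + 0.8) = (-11.04)/1.8 = -92/15 ≈ -6.133.

μ̂_MAP = -6.133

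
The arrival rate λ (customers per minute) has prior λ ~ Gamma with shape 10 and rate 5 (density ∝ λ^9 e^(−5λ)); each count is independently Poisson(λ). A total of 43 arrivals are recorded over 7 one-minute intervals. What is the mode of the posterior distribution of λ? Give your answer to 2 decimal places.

Σxᵢ = 43, n = 7.
Posterior ∝ λ^9e^(−5λ) · λ^43e^(−7λ) = λ^52e^(−12λ), i.e. Gamma(shape=53, rate=12).
The mode of a Gamma(a, b) with a ≥ 1 (shape–rate) is (a−1)/b = 52/12 ≈ 4.33.

λ̂_MAP = 4.33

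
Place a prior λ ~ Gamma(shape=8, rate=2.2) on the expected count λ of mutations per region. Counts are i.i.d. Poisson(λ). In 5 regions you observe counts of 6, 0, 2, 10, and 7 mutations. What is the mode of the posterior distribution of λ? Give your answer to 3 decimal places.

λ̂_MAP = 4.444

Σxᵢ = 6+0+2+10+7 = 25, with n = 5.
Posterior ∝ λ^7e^(−2.2λ) · λ^25e^(−5λ) = λ^32e^(−7.2λ), i.e. Gamma(shape=33, rate=7.2).
The mode of a Gamma(a, b) with a ≥ 1 (shape–rate) is (a−1)/b = 32/7.2 ≈ 4.444.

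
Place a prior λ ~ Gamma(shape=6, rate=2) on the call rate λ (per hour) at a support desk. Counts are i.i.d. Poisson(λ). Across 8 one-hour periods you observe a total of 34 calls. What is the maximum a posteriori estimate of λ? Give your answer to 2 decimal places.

Σxᵢ = 34, n = 8.
Posterior ∝ λ^5e^(−2λ) · λ^34e^(−8λ) = λ^39e^(−10λ), i.e. Gamma(shape=40, rate=10).
The mode of a Gamma(a, b) with a ≥ 1 (shape–rate) is (a−1)/b = 39/10 ≈ 3.90.

λ̂_MAP = 3.90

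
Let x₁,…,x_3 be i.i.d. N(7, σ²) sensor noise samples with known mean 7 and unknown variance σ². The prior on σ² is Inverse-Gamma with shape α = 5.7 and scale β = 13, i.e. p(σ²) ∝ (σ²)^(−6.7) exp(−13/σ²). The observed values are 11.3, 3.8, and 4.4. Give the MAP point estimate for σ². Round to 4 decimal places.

Sum of squared deviations about the known mean: SS = (11.3−7)² + (3.8−7)² + (4.4−7)² = 35.49.
The Normal likelihood contributes (σ²)^(−n/2) exp(−SS/(2σ²)), so the posterior is Inverse-Gamma(α + n/2, β + SS/2) = Inverse-Gamma(7.2, 30.745).
The mode of Inverse-Gamma(a, b) is b/(a+1) = 30.745/8.2 ≈ 3.7494.

σ̂²_MAP = 3.7494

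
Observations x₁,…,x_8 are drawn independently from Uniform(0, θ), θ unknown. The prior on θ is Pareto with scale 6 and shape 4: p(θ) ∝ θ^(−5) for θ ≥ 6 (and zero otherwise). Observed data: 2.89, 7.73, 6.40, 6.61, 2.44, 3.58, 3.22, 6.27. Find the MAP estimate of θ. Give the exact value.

The Uniform(0, θ) likelihood is θ^(−n) for θ ≥ max(xᵢ), zero otherwise. Here max(xᵢ) = 7.73.
Posterior ∝ θ^(−5) · θ^(−8) = θ^(−13) on θ ≥ max(6, 7.73) = 7.73.
This density is strictly decreasing in θ, so the posterior mode lies at the lower boundary of the support.

θ̂_MAP = 7.73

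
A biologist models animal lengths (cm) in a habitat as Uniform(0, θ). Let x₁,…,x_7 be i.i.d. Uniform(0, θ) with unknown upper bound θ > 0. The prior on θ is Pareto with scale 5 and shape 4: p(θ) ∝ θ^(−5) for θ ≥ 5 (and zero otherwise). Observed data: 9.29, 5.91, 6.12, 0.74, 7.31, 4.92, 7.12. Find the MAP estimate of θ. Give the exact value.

The Uniform(0, θ) likelihood is θ^(−n) for θ ≥ max(xᵢ), zero otherwise. Here max(xᵢ) = 9.29.
Posterior ∝ θ^(−5) · θ^(−7) = θ^(−12) on θ ≥ max(5, 9.29) = 9.29.
This density is strictly decreasing in θ, so the posterior mode lies at the lower boundary of the support.

θ̂_MAP = 9.29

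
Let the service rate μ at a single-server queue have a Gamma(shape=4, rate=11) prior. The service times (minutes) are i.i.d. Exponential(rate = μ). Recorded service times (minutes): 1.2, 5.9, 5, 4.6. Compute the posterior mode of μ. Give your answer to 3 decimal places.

μ̂_MAP = 0.253

The Exponential(rate=μ) likelihood is ∝ μ^n e^(−μΣtᵢ). Here n = 4 and Σtᵢ = 1.2 + 5.9 + 5 + 4.6 = 16.7.
Posterior ∝ μ^3e^(−11μ) · μ^4e^(−16.7μ) = μ^7e^(−27.7μ), i.e. Gamma(8, 27.7).
Mode = (a−1)/b = 7/27.7 ≈ 0.253.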